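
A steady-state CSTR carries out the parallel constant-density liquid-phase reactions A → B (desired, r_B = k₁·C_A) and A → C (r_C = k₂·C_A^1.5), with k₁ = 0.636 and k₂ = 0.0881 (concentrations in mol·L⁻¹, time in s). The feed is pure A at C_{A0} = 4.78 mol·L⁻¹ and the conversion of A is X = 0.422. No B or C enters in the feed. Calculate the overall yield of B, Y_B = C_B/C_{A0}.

Exit C_A = C_{A0}(1−X) = 4.78×0.578 = 2.763 mol·L⁻¹.
In a CSTR the entire volume is at exit conditions, so r_B = 0.636×2.763 = 1.757 and r_C = 0.0881×2.763^1.5 = 0.4046.
Fraction of consumed A going to B: r_B/(r_B+r_C) = 0.8128.
C_B = 0.8128·C_{A0}·X = 0.8128×4.78×0.422 = 1.64 mol·L⁻¹; Y_B = C_B/C_{A0} = 0.343.

0.343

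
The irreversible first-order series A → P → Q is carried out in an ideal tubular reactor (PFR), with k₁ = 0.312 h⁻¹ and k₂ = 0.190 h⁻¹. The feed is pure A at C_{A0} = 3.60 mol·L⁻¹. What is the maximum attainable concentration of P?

1.66 mol·L⁻¹

At the optimum, C_{P,max}/C_{A0} = (k₁/k₂)^[k₂/(k₂−k₁)].
= (0.312/0.190)^(0.190/(0.190−0.312)) = (1.642)^(-1.557) = 0.4619.
C_{P,max} = 0.4619×3.60 = 1.66 mol·L⁻¹.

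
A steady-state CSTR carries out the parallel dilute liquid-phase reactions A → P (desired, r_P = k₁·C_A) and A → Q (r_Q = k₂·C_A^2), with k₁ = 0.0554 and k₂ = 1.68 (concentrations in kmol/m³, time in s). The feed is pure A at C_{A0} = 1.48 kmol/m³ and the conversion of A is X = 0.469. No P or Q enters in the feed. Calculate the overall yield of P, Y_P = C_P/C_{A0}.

0.0189

Exit C_A = C_{A0}(1−X) = 1.48×0.531 = 0.7859 kmol/m³.
A CSTR operates uniformly at the exit composition, giving r_P = 0.04354 and r_Q = 1.038 (each k·C_A^n at C_A = 0.7859).
Fraction of consumed A going to P: r_P/(r_P+r_Q) = 0.04027.
C_P = 0.04027·C_{A0}·X = 0.04027×1.48×0.469 = 0.0280 kmol/m³; Y_P = C_P/C_{A0} = 0.0189.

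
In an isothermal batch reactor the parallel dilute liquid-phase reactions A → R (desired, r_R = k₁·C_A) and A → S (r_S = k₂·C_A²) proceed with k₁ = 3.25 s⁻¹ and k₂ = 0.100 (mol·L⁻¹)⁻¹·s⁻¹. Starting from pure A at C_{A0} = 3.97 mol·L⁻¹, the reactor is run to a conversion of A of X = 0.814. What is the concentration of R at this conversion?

3.02 mol·L⁻¹

C_A = C_{A0}(1−X) = 0.7384 mol·L⁻¹.
Along a PFR/batch, dC_R/dC_A = −r_R/(r_R+r_S) = −k₁/(k₁+k₂·C_A).
Integrating from C_{A0} to C_A: C_R = (3.25/0.100)·ln[(3.25+0.100·3.97)/(3.25+0.100·0.738)] = 32.50·ln(3.647/3.324) = 3.015 mol·L⁻¹.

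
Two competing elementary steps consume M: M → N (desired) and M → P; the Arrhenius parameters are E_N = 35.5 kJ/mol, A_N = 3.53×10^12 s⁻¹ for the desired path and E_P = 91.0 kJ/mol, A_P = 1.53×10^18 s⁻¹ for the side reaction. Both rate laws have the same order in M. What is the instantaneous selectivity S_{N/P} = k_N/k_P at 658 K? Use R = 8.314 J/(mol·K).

0.0588

k_N/k_P = (A_N/A_P)·exp[−(E_N−E_P)/(RT)] = (A_N/A_P)·exp[(E_P−E_N)/(RT)].
(E_P−E_N)/(RT) = (91.0−35.5)×10³/(8.314×658) = 55500/5471 = 10.15.
k_N/k_P = (3.53×10^12/1.53×10^18)·exp(10.15) = 2.307×10^-6 × 25466 = 0.0588.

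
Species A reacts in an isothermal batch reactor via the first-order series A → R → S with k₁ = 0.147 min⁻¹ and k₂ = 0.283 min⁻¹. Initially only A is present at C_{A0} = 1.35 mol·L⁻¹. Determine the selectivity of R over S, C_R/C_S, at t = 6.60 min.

0.642

For first-order series with pure A initially, C_R(t) = k₁C_{A0}/(k₂−k₁)·(e^(−k₁t) − e^(−k₂t)).
e^(−k₁t) = e^(−0.147×6.60) = e^(−0.9702) = 0.3790; e^(−k₂t) = e^(−1.868) = 0.1545.
C_R = 0.147×1.35/(0.283−0.147) × (0.3790−0.1545) = 1.459×0.2245 = 0.3277 mol·L⁻¹.
C_A = C_{A0}e^(−k₁t) = 0.5117 mol·L⁻¹, so C_S = C_{A0}−C_A−C_R = 0.5107 mol·L⁻¹; C_R/C_S = 0.642.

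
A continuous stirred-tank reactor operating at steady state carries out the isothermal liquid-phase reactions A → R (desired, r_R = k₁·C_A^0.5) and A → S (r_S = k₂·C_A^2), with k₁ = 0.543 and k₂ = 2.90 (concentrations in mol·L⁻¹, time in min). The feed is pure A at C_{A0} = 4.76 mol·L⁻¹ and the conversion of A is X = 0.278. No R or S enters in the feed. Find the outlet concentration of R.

0.0378 mol·L⁻¹

Exit C_A = C_{A0}(1−X) = 4.76×0.722 = 3.437 mol·L⁻¹.
In a CSTR the entire volume is at exit conditions, so r_R = 0.543×3.437^0.5 = 1.007 and r_S = 2.90×3.437^2 = 34.25.
Fraction of consumed A going to R: r_R/(r_R+r_S) = 0.02855.
C_R = 0.02855·C_{A0}·X = 0.02855×4.76×0.278 = 0.0378 mol·L⁻¹.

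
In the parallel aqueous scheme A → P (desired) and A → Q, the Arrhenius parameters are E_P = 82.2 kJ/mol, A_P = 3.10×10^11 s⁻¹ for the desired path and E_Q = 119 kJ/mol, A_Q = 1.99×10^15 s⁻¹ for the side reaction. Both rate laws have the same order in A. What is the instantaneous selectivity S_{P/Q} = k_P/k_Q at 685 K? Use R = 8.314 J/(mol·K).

k_P/k_Q = (A_P/A_Q)·exp[−(E_P−E_Q)/(RT)] = (A_P/A_Q)·exp[(E_Q−E_P)/(RT)].
(E_Q−E_P)/(RT) = (119−82.2)×10³/(8.314×685) = 36800/5695 = 6.462.
k_P/k_Q = (3.10×10^11/1.99×10^15)·exp(6.462) = 1.558×10^-4 × 640.2 = 0.0997.

0.0997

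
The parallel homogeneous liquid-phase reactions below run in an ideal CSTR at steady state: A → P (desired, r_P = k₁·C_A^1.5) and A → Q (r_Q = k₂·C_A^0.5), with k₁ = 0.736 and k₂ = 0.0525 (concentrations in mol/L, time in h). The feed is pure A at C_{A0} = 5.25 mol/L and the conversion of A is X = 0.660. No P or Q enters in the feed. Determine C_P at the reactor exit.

3.33 mol/L

Exit C_A = C_{A0}(1−X) = 5.25×0.340 = 1.785 mol/L.
Rates in a CSTR are evaluated at the outlet concentration: r_P = 0.736×1.785^1.5 = 1.755, r_Q = 0.0525×1.785^0.5 = 0.07014.
Fraction of consumed A going to P: r_P/(r_P+r_Q) = 0.9616.
C_P = 0.9616·C_{A0}·X = 0.9616×5.25×0.660 = 3.33 mol/L.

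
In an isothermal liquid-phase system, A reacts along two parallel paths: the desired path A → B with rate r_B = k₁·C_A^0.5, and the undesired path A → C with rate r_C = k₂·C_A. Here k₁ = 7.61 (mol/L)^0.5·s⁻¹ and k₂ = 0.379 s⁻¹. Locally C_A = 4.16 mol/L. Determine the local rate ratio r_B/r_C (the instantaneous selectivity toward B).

9.84

S_{B/C} = r_B/r_C = (k₁·C_A^0.5)/(k₂·C_A) = (k₁/k₂)·C_A^-0.5.
= (7.61×4.160^0.5) / (0.379×4.160) = 15.52/1.577 = 9.84.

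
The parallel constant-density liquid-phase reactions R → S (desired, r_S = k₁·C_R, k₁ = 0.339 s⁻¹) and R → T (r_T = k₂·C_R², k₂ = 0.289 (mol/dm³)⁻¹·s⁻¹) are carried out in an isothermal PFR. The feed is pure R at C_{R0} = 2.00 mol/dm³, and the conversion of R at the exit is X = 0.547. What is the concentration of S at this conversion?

C_R = C_{R0}(1−X) = 0.9060 mol/dm³.
Along a PFR/batch, dC_S/dC_R = −r_S/(r_S+r_T) = −k₁/(k₁+k₂·C_R).
Integrating from C_{R0} to C_R: C_S = (0.339/0.289)·ln[(0.339+0.289·2.00)/(0.339+0.289·0.906)] = 1.173·ln(0.9170/0.6008) = 0.4959 mol/dm³.

0.496 mol/dm³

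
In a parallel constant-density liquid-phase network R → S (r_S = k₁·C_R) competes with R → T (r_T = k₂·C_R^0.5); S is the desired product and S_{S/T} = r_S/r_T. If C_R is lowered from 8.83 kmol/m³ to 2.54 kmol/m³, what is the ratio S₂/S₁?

0.536

S_{S/T} = (k₁/k₂)·C_R^0.5, so S₂/S₁ = (C_{R,2}/C_{R,1})^0.5.
= (2.54/8.83)^0.5 = (0.2877)^0.5 = 0.536.
Selectivity toward S falls as C_R falls — high-concentration operation is favoured.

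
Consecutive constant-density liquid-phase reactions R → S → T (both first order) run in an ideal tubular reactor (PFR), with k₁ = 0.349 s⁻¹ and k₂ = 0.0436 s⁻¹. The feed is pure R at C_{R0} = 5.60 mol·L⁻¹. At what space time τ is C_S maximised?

6.81 s

Setting dC_S/dτ = 0 gives τ_opt = ln(k₂/k₁)/(k₂−k₁).
= ln(0.0436/0.349)/(0.0436−0.349) = ln(0.1249)/-0.3054 = -2.080/-0.3054 = 6.81 s.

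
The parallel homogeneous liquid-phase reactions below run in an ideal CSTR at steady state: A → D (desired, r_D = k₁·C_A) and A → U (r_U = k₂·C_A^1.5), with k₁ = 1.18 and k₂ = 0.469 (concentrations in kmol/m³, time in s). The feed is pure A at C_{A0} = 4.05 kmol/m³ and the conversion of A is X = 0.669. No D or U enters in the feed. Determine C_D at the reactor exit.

Exit C_A = C_{A0}(1−X) = 4.05×0.331 = 1.341 kmol/m³.
A CSTR operates uniformly at the exit composition, giving r_D = 1.582 and r_U = 0.7279 (each k·C_A^n at C_A = 1.341).
Fraction of consumed A going to D: r_D/(r_D+r_U) = 0.6848.
C_D = 0.6848·C_{A0}·X = 0.6848×4.05×0.669 = 1.86 kmol/m³.

1.86 kmol/m³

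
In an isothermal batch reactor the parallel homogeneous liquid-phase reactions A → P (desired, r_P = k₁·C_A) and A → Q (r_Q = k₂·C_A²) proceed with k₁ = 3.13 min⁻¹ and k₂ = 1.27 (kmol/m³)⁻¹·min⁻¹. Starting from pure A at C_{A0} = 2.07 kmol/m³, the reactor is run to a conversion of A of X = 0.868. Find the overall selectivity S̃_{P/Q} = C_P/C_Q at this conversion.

2.25

C_A = C_{A0}(1−X) = 0.2732 kmol/m³.
Along a PFR/batch, dC_P/dC_A = −r_P/(r_P+r_Q) = −k₁/(k₁+k₂·C_A).
Integrating from C_{A0} to C_A: C_P = (3.13/1.27)·ln[(3.13+1.27·2.07)/(3.13+1.27·0.273)] = 2.465·ln(5.759/3.477) = 1.244 kmol/m³.
C_Q = (C_{A0}−C_A)−C_P = 0.5532 kmol/m³; S̃_{P/Q} = 1.244/0.5532 = 2.25.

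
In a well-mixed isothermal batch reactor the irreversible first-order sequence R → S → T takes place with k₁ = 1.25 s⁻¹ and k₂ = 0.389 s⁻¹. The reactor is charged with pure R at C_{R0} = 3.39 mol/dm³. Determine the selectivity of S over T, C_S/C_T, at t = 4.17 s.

0.389

For first-order series with pure R initially, C_S(t) = k₁C_{R0}/(k₂−k₁)·(e^(−k₁t) − e^(−k₂t)).
e^(−k₁t) = e^(−1.25×4.17) = e^(−5.213) = 0.005448; e^(−k₂t) = e^(−1.622) = 0.1975.
C_S = 1.25×3.39/(0.389−1.25) × (0.005448−0.1975) = (-4.922)×(-0.1920) = 0.9451 mol/dm³.
C_R = C_{R0}e^(−k₁t) = 0.01847 mol/dm³, so C_T = C_{R0}−C_R−C_S = 2.426 mol/dm³; C_S/C_T = 0.389.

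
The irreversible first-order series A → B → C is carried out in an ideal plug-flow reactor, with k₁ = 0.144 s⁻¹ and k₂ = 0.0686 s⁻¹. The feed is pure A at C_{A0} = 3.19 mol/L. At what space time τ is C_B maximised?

9.83 s

Setting dC_B/dτ = 0 gives τ_opt = ln(k₂/k₁)/(k₂−k₁).
= ln(0.0686/0.144)/(0.0686−0.144) = ln(0.4764)/-0.07540 = -0.7415/-0.07540 = 9.83 s.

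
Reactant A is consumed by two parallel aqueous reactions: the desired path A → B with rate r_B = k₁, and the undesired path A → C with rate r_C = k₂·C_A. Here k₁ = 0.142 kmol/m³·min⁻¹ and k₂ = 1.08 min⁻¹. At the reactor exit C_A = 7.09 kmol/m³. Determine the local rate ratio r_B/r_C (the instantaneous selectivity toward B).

S_{B/C} = r_B/r_C = (k₁)/(k₂·C_A) = (k₁/k₂)·C_A⁻¹.
= (0.142) / (1.08×7.090) = 0.1420/7.657 = 0.0185.
The undesired path is higher order in A, so low C_A (CSTR or dilute feed) favours B.

0.0185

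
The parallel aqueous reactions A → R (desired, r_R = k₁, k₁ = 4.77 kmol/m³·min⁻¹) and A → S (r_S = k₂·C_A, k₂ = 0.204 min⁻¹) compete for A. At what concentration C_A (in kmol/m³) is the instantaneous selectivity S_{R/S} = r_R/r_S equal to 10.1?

2.32 kmol/m³

S_{R/S} = (k₁/k₂)·C_A⁻¹ ⇒ C_A = (S·k₂/k₁)^(-1).
= (10.1×0.204/4.77)^(-1) = (0.4319)^(-1) = 2.32 kmol/m³.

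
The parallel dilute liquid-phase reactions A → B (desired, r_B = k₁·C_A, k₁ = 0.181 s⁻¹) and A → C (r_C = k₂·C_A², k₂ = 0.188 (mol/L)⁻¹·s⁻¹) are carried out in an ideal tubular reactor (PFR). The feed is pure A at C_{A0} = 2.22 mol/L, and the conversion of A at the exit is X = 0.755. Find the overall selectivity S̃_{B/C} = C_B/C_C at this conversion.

C_A = C_{A0}(1−X) = 0.5439 mol/L.
Along a PFR/batch, dC_B/dC_A = −r_B/(r_B+r_C) = −k₁/(k₁+k₂·C_A).
Integrating from C_{A0} to C_A: C_B = (0.181/0.188)·ln[(0.181+0.188·2.22)/(0.181+0.188·0.544)] = 0.9628·ln(0.5984/0.2833) = 0.7200 mol/L.
C_C = (C_{A0}−C_A)−C_B = 0.9561 mol/L; S̃_{B/C} = 0.7200/0.9561 = 0.753.

0.753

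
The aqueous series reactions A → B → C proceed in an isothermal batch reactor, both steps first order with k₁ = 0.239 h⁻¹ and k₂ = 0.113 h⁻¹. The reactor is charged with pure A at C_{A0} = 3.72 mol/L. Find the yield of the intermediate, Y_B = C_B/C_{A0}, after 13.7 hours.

0.332

For first-order series with pure A initially, C_B(t) = k₁C_{A0}/(k₂−k₁)·(e^(−k₁t) − e^(−k₂t)).
e^(−k₁t) = e^(−0.239×13.7) = e^(−3.274) = 0.03784; e^(−k₂t) = e^(−1.548) = 0.2127.
C_B = 0.239×3.72/(0.113−0.239) × (0.03784−0.2127) = (-7.056)×(-0.1748) = 1.233 mol/L.
Y_B = C_B/C_{A0} = 1.233/3.72 = 0.332.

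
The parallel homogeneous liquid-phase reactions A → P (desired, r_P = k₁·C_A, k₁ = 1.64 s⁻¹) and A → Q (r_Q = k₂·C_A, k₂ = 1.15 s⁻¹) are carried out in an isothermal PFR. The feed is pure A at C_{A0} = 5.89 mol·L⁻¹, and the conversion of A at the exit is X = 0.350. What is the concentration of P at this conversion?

1.21 mol·L⁻¹

C_A = C_{A0}(1−X) = 3.829 mol·L⁻¹.
Both paths are first order in A, so the instantaneous fraction to P is constant: dC_P/d(−C_A) = k₁/(k₁+k₂) = 0.5878.
C_P = 0.5878·(C_{A0}−C_A) = 0.5878×2.061 = 1.21 mol·L⁻¹.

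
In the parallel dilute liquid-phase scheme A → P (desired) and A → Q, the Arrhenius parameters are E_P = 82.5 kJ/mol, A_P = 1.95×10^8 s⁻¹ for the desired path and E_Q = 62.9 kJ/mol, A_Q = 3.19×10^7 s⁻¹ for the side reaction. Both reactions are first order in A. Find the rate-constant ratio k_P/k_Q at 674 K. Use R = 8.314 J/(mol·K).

With equal orders, S_{P/Q} = k_P/k_Q = (A_P/A_Q)·exp[(E_Q−E_P)/(RT)].
(E_Q−E_P)/(RT) = (62.9−82.5)×10³/(8.314×674) = -19600/5604 = -3.498.
k_P/k_Q = (1.95×10^8/3.19×10^7)·exp(-3.498) = 6.113 × 0.03027 = 0.185.
Since E_P > E_Q, raising the temperature improves selectivity toward P.

0.185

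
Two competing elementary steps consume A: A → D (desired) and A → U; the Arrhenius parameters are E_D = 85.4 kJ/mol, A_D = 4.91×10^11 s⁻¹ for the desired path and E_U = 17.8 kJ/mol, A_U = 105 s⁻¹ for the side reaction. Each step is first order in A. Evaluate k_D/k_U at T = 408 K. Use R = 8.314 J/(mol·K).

10.4

k_D/k_U = (A_D/A_U)·exp[−(E_D−E_U)/(RT)] = (A_D/A_U)·exp[(E_U−E_D)/(RT)].
(E_U−E_D)/(RT) = (17.8−85.4)×10³/(8.314×408) = -67600/3392 = -19.93.
k_D/k_U = (4.91×10^11/105)·exp(-19.93) = 4.676×10^9 × 2.214×10^-9 = 10.4.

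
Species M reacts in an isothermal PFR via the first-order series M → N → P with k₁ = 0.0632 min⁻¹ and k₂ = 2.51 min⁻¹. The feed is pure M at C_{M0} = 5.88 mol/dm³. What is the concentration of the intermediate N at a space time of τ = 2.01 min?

For first-order series with pure M initially, C_N(τ) = k₁C_{M0}/(k₂−k₁)·(e^(−k₁τ) − e^(−k₂τ)).
e^(−k₁τ) = e^(−0.0632×2.01) = e^(−0.1270) = 0.8807; e^(−k₂τ) = e^(−5.045) = 0.006441.
C_N = 0.0632×5.88/(2.51−0.0632) × (0.8807−0.006441) = 0.1519×0.8743 = 0.1328 mol/dm³.

0.133 mol/dm³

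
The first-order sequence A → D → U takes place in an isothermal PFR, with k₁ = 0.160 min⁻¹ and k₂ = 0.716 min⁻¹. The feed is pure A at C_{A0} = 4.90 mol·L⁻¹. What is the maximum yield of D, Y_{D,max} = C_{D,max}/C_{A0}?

0.145

For a first-order series the maximum intermediate yield is C_{D,max}/C_{A0} = (k₁/k₂)^[k₂/(k₂−k₁)].
= (0.160/0.716)^(0.716/(0.716−0.160)) = (0.2235)^(1.288) = 0.1452.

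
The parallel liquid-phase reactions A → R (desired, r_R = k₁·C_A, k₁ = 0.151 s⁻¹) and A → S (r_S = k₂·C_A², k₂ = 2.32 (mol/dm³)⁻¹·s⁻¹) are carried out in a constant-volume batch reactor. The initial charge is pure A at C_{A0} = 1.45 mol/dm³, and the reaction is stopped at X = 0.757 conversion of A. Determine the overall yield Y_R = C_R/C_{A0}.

0.0579

C_A = C_{A0}(1−X) = 0.3523 mol/dm³.
Along a PFR/batch, dC_R/dC_A = −r_R/(r_R+r_S) = −k₁/(k₁+k₂·C_A).
Integrating from C_{A0} to C_A: C_R = (0.151/2.32)·ln[(0.151+2.32·1.45)/(0.151+2.32·0.352)] = 0.06509·ln(3.515/0.9685) = 0.08390 mol/dm³.
Y_R = C_R/C_{A0} = 0.08390/1.45 = 0.0579.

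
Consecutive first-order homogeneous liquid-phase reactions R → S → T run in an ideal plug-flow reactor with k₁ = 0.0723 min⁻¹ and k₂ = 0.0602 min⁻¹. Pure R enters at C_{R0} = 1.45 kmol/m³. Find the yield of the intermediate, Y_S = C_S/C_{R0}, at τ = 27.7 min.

0.321

For first-order series with pure R initially, C_S(τ) = k₁C_{R0}/(k₂−k₁)·(e^(−k₁τ) − e^(−k₂τ)).
e^(−k₁τ) = e^(−0.0723×27.7) = e^(−2.003) = 0.1350; e^(−k₂τ) = e^(−1.668) = 0.1887.
C_S = 0.0723×1.45/(0.0602−0.0723) × (0.1350−0.1887) = (-8.664)×(-0.05374) = 0.4656 kmol/m³.
Y_S = C_S/C_{R0} = 0.4656/1.45 = 0.321.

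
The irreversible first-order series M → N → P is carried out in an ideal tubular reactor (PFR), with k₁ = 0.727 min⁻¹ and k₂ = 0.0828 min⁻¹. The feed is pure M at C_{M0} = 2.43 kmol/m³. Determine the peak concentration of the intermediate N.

For a first-order series the maximum intermediate yield is C_{N,max}/C_{M0} = (k₁/k₂)^[k₂/(k₂−k₁)].
= (0.727/0.0828)^(0.0828/(0.0828−0.727)) = (8.780)^(-0.1285) = 0.7564.
C_{N,max} = 0.7564×2.43 = 1.84 kmol/m³.

1.84 kmol/m³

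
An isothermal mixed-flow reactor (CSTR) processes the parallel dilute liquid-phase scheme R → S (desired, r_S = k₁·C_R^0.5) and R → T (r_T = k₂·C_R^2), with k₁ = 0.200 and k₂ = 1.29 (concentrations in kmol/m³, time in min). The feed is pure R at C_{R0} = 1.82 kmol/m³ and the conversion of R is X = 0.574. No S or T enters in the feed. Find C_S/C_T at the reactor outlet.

Exit C_R = C_{R0}(1−X) = 1.82×0.426 = 0.7753 kmol/m³.
Rates in a CSTR are evaluated at the outlet concentration: r_S = 0.200×0.7753^0.5 = 0.1761, r_T = 1.29×0.7753^2 = 0.7754.
Overall selectivity = C_S/C_T = r_Sτ/(r_Tτ) = r_S/r_T = 0.227.

0.227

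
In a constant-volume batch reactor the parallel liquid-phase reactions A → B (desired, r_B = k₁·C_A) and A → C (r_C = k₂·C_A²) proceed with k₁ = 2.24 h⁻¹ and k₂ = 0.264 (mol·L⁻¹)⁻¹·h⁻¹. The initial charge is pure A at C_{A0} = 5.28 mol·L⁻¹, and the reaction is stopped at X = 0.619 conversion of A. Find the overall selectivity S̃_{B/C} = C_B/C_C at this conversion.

C_A = C_{A0}(1−X) = 2.012 mol·L⁻¹.
Along a PFR/batch, dC_B/dC_A = −r_B/(r_B+r_C) = −k₁/(k₁+k₂·C_A).
Integrating from C_{A0} to C_A: C_B = (2.24/0.264)·ln[(2.24+0.264·5.28)/(2.24+0.264·2.01)] = 8.485·ln(3.634/2.771) = 2.300 mol·L⁻¹.
C_C = (C_{A0}−C_A)−C_B = 0.9683 mol·L⁻¹; S̃_{B/C} = 2.300/0.9683 = 2.38.

2.38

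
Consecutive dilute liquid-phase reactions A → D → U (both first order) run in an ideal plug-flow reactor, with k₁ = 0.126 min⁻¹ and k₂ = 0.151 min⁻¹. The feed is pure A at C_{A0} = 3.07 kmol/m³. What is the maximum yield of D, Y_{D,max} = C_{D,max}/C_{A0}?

Evaluating C_D at τ_opt = ln(k₂/k₁)/(k₂−k₁) gives C_{D,max}/C_{A0} = (k₁/k₂)^[k₂/(k₂−k₁)].
= (0.126/0.151)^(0.151/(0.151−0.126)) = (0.8344)^(6.040) = 0.3351.

0.335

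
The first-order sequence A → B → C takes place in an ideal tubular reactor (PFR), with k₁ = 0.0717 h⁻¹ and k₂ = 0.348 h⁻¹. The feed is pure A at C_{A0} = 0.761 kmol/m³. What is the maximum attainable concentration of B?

0.104 kmol/m³

At the optimum, C_{B,max}/C_{A0} = (k₁/k₂)^[k₂/(k₂−k₁)].
= (0.0717/0.348)^(0.348/(0.348−0.0717)) = (0.2060)^(1.260) = 0.1367.
C_{B,max} = 0.1367×0.761 = 0.104 kmol/m³.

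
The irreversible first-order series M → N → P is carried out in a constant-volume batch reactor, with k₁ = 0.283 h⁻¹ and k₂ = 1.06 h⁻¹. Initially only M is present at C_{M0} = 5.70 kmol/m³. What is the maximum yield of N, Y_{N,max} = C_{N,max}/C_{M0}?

For a first-order series the maximum intermediate yield is C_{N,max}/C_{M0} = (k₁/k₂)^[k₂/(k₂−k₁)].
= (0.283/1.06)^(1.06/(1.06−0.283)) = (0.2670)^(1.364) = 0.1650.

0.165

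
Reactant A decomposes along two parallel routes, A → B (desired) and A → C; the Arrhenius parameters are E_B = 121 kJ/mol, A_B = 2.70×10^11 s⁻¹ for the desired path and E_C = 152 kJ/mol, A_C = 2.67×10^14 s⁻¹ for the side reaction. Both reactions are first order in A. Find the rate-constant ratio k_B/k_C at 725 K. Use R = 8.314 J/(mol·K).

With equal orders, S_{B/C} = k_B/k_C = (A_B/A_C)·exp[(E_C−E_B)/(RT)].
(E_C−E_B)/(RT) = (152−121)×10³/(8.314×725) = 31000/6028 = 5.143.
k_B/k_C = (2.70×10^11/2.67×10^14)·exp(5.143) = 0.001011 × 171.2 = 0.173.
Since E_B < E_C, lowering the temperature improves selectivity toward B.

0.173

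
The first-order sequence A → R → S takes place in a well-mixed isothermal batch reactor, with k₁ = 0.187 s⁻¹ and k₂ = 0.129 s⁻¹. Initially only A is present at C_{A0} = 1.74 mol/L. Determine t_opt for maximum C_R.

Setting dC_R/dt = 0 gives t_opt = ln(k₂/k₁)/(k₂−k₁).
= ln(0.129/0.187)/(0.129−0.187) = ln(0.6898)/-0.05800 = -0.3713/-0.05800 = 6.40 s.

6.40 s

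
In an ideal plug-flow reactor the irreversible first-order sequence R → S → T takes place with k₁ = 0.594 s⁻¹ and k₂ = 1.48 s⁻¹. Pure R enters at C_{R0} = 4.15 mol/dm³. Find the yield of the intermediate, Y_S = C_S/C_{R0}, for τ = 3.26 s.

The intermediate concentration in a first-order A→B→C sequence is C_S = k₁C_{R0}(e^(−k₁τ) − e^(−k₂τ))/(k₂−k₁).
e^(−k₁τ) = e^(−0.594×3.26) = e^(−1.936) = 0.1442; e^(−k₂τ) = e^(−4.825) = 0.008028.
C_S = 0.594×4.15/(1.48−0.594) × (0.1442−0.008028) = 2.782×0.1362 = 0.3789 mol/dm³.
Y_S = C_S/C_{R0} = 0.3789/4.15 = 0.0913.

0.0913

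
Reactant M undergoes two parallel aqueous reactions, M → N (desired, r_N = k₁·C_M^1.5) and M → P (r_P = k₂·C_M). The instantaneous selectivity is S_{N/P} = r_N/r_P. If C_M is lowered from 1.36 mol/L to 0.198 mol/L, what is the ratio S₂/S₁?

S_{N/P} = (k₁/k₂)·C_M^0.5, so S₂/S₁ = (C_{M,2}/C_{M,1})^0.5.
= (0.198/1.36)^0.5 = (0.1456)^0.5 = 0.382.
Selectivity toward N falls as C_M falls — high-concentration operation is favoured.

0.382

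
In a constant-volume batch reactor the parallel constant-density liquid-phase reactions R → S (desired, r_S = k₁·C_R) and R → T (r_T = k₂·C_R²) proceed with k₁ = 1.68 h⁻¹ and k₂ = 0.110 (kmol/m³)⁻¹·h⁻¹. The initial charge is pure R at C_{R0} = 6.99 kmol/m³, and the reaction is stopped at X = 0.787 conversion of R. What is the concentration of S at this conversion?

C_R = C_{R0}(1−X) = 1.489 kmol/m³.
Along a PFR/batch, dC_S/dC_R = −r_S/(r_S+r_T) = −k₁/(k₁+k₂·C_R).
Integrating from C_{R0} to C_R: C_S = (1.68/0.110)·ln[(1.68+0.110·6.99)/(1.68+0.110·1.49)] = 15.27·ln(2.449/1.844) = 4.335 kmol/m³.

4.33 kmol/m³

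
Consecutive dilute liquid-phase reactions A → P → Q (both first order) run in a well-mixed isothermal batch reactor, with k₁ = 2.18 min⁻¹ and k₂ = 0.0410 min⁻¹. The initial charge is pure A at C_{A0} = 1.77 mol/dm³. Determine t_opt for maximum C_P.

For first-order series the maximum of C_P occurs at t_opt = ln(k₂/k₁)/(k₂−k₁).
= ln(0.0410/2.18)/(0.0410−2.18) = ln(0.01881)/-2.139 = -3.974/-2.139 = 1.86 min.

1.86 min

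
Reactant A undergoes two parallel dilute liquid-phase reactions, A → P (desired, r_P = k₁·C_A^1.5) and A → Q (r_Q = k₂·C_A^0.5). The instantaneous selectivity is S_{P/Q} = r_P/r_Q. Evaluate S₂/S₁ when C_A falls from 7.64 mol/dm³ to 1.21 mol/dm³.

0.158

S_{P/Q} = (k₁/k₂)·C_A, so S₂/S₁ = (C_{A,2}/C_{A,1}).
= 1.21/7.64 = 0.158.
Selectivity toward P falls as C_A falls — high-concentration operation is favoured.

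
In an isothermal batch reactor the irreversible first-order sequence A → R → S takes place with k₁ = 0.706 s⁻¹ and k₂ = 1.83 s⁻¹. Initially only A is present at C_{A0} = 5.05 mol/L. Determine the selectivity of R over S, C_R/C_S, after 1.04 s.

The intermediate concentration in a first-order A→B→C sequence is C_R = k₁C_{A0}(e^(−k₁t) − e^(−k₂t))/(k₂−k₁).
e^(−k₁t) = e^(−0.706×1.04) = e^(−0.7342) = 0.4799; e^(−k₂t) = e^(−1.903) = 0.1491.
C_R = 0.706×5.05/(1.83−0.706) × (0.4799−0.1491) = 3.172×0.3308 = 1.049 mol/L.
C_A = C_{A0}e^(−k₁t) = 2.423 mol/L, so C_S = C_{A0}−C_A−C_R = 1.577 mol/L; C_R/C_S = 0.665.

0.665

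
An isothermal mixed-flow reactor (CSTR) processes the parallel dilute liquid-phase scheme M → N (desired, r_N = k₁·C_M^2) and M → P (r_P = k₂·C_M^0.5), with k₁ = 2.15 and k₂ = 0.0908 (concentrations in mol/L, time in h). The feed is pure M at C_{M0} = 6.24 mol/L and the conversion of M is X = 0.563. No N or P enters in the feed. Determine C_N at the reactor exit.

Exit C_M = C_{M0}(1−X) = 6.24×0.437 = 2.727 mol/L.
Rates in a CSTR are evaluated at the outlet concentration: r_N = 2.15×2.727^2 = 15.99, r_P = 0.0908×2.727^0.5 = 0.1499.
Fraction of consumed M going to N: r_N/(r_N+r_P) = 0.9907.
C_N = 0.9907·C_{M0}·X = 0.9907×6.24×0.563 = 3.48 mol/L.

3.48 mol/L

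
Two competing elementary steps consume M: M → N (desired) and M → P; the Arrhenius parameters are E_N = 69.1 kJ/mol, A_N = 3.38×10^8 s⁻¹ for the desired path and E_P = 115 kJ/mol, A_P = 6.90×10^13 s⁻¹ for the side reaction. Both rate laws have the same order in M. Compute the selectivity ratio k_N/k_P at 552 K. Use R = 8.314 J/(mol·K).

0.108

k_N/k_P = (A_N/A_P)·exp[−(E_N−E_P)/(RT)] = (A_N/A_P)·exp[(E_P−E_N)/(RT)].
(E_P−E_N)/(RT) = (115−69.1)×10³/(8.314×552) = 45900/4589 = 10.00.
k_N/k_P = (3.38×10^8/6.90×10^13)·exp(10.00) = 4.899×10^-6 × 22059 = 0.108.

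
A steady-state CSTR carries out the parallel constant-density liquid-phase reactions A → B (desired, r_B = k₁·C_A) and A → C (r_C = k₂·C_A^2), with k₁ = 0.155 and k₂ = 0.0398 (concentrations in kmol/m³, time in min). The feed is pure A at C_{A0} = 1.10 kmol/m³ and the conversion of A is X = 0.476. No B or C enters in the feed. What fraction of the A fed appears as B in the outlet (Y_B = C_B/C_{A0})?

Exit C_A = C_{A0}(1−X) = 1.10×0.524 = 0.5764 kmol/m³.
A CSTR operates uniformly at the exit composition, giving r_B = 0.08934 and r_C = 0.01322 (each k·C_A^n at C_A = 0.5764).
Fraction of consumed A going to B: r_B/(r_B+r_C) = 0.8711.
C_B = 0.8711·C_{A0}·X = 0.8711×1.10×0.476 = 0.456 kmol/m³; Y_B = C_B/C_{A0} = 0.415.

0.415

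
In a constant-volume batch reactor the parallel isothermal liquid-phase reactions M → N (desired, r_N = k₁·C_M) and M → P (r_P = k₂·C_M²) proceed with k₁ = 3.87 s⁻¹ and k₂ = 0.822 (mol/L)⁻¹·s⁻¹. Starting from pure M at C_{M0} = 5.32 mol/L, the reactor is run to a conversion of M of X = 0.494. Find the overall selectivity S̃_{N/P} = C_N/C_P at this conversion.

C_M = C_{M0}(1−X) = 2.692 mol/L.
Along a PFR/batch, dC_N/dC_M = −r_N/(r_N+r_P) = −k₁/(k₁+k₂·C_M).
Integrating from C_{M0} to C_M: C_N = (3.87/0.822)·ln[(3.87+0.822·5.32)/(3.87+0.822·2.69)] = 4.708·ln(8.243/6.083) = 1.431 mol/L.
C_P = (C_{M0}−C_M)−C_N = 1.197 mol/L; S̃_{N/P} = 1.431/1.197 = 1.20.

1.20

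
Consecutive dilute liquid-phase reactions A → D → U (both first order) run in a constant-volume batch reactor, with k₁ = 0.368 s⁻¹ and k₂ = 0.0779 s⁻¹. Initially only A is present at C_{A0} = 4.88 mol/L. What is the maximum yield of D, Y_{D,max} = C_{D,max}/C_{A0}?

0.659

Evaluating C_D at t_opt = ln(k₂/k₁)/(k₂−k₁) gives C_{D,max}/C_{A0} = (k₁/k₂)^[k₂/(k₂−k₁)].
= (0.368/0.0779)^(0.0779/(0.0779−0.368)) = (4.724)^(-0.2685) = 0.6591.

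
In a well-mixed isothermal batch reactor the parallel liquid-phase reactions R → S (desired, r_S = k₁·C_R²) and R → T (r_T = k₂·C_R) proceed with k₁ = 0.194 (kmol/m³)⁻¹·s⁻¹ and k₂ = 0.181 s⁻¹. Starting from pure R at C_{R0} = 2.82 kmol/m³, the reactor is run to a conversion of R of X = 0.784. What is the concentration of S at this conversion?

C_R = C_{R0}(1−X) = 0.6091 kmol/m³.
Along a PFR/batch, dC_T/dC_R = −r_T/(r_S+r_T) = −k₂/(k₂+k₁·C_R).
Integrating from C_{R0} to C_R: C_T = (0.181/0.194)·ln[(0.181+0.194·2.82)/(0.181+0.194·0.609)] = 0.9330·ln(0.7281/0.2992) = 0.8298 kmol/m³.
Then C_S = (C_{R0}−C_R) − C_T = 2.211 − 0.8298 = 1.381 kmol/m³.

1.38 kmol/m³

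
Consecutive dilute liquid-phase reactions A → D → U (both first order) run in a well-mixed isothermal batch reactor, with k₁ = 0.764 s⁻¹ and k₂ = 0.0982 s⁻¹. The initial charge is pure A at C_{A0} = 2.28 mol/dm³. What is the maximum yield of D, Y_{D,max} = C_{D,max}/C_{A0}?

0.739

Evaluating C_D at t_opt = ln(k₂/k₁)/(k₂−k₁) gives C_{D,max}/C_{A0} = (k₁/k₂)^[k₂/(k₂−k₁)].
= (0.764/0.0982)^(0.0982/(0.0982−0.764)) = (7.780)^(-0.1475) = 0.7389.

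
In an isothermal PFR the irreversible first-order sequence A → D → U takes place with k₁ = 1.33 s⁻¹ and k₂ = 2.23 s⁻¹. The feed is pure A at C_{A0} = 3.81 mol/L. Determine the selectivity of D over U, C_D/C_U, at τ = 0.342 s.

For first-order series with pure A initially, C_D(τ) = k₁C_{A0}/(k₂−k₁)·(e^(−k₁τ) − e^(−k₂τ)).
e^(−k₁τ) = e^(−1.33×0.342) = e^(−0.4549) = 0.6345; e^(−k₂τ) = e^(−0.7627) = 0.4664.
C_D = 1.33×3.81/(2.23−1.33) × (0.6345−0.4664) = 5.630×0.1681 = 0.9465 mol/L.
C_A = C_{A0}e^(−k₁τ) = 2.418 mol/L, so C_U = C_{A0}−C_A−C_D = 0.4459 mol/L; C_D/C_U = 2.12.

2.12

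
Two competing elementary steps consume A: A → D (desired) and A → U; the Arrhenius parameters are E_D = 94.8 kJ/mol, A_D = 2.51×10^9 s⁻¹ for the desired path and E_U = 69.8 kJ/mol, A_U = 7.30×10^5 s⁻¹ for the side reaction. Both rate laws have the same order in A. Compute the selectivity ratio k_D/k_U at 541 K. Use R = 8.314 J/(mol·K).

13.3

k_D/k_U = (A_D/A_U)·exp[−(E_D−E_U)/(RT)] = (A_D/A_U)·exp[(E_U−E_D)/(RT)].
(E_U−E_D)/(RT) = (69.8−94.8)×10³/(8.314×541) = -25000/4498 = -5.558.
k_D/k_U = (2.51×10^9/7.30×10^5)·exp(-5.558) = 3438 × 0.003856 = 13.3.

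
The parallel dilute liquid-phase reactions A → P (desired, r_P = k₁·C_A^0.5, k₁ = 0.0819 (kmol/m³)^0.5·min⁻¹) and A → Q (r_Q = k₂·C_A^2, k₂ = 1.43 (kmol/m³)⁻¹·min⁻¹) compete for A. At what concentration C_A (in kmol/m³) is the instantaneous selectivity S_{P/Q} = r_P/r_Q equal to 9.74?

S_{P/Q} = (k₁/k₂)·C_A^-1.5 ⇒ C_A = (S·k₂/k₁)^(1/(-1.5)).
= (9.74×1.43/0.0819)^(-0.6667) = (170.1)^(-0.6667) = 0.0326 kmol/m³.

0.0326 kmol/m³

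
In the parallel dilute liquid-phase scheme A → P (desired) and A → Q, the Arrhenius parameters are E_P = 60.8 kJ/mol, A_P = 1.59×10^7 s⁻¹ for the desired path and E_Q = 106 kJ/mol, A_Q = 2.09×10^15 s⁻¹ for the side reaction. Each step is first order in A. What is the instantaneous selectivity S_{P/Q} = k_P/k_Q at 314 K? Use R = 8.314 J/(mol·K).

With equal orders, S_{P/Q} = k_P/k_Q = (A_P/A_Q)·exp[(E_Q−E_P)/(RT)].
(E_Q−E_P)/(RT) = (106−60.8)×10³/(8.314×314) = 45200/2611 = 17.31.
k_P/k_Q = (1.59×10^7/2.09×10^15)·exp(17.31) = 7.608×10^-9 × 3.307×10^7 = 0.252.

0.252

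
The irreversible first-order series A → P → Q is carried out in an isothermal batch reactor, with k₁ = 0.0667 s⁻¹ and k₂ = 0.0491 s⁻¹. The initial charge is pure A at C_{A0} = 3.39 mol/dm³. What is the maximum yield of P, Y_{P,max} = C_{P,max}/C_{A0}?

0.425

Evaluating C_P at t_opt = ln(k₂/k₁)/(k₂−k₁) gives C_{P,max}/C_{A0} = (k₁/k₂)^[k₂/(k₂−k₁)].
= (0.0667/0.0491)^(0.0491/(0.0491−0.0667)) = (1.358)^(-2.790) = 0.4254.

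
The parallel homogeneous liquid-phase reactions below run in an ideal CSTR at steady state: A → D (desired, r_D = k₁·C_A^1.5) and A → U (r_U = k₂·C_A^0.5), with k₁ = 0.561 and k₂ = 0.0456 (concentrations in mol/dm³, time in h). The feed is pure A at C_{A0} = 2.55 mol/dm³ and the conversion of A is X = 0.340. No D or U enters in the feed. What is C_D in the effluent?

Exit C_A = C_{A0}(1−X) = 2.55×0.660 = 1.683 mol/dm³.
A CSTR operates uniformly at the exit composition, giving r_D = 1.225 and r_U = 0.05916 (each k·C_A^n at C_A = 1.683).
Fraction of consumed A going to D: r_D/(r_D+r_U) = 0.9539.
C_D = 0.9539·C_{A0}·X = 0.9539×2.55×0.340 = 0.827 mol/dm³.

0.827 mol/dm³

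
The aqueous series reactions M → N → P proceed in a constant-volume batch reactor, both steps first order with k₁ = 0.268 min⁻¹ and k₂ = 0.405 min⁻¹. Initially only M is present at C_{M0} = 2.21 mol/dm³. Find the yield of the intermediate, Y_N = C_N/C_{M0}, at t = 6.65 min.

0.197

The intermediate concentration in a first-order A→B→C sequence is C_N = k₁C_{M0}(e^(−k₁t) − e^(−k₂t))/(k₂−k₁).
e^(−k₁t) = e^(−0.268×6.65) = e^(−1.782) = 0.1683; e^(−k₂t) = e^(−2.693) = 0.06766.
C_N = 0.268×2.21/(0.405−0.268) × (0.1683−0.06766) = 4.323×0.1006 = 0.4349 mol/dm³.
Y_N = C_N/C_{M0} = 0.4349/2.21 = 0.197.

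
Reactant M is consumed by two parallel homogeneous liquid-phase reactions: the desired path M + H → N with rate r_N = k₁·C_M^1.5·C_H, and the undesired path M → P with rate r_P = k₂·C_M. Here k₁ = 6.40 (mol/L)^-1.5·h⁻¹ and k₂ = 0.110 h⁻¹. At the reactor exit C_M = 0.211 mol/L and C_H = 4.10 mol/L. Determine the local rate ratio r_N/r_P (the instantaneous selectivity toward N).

110

S_{N/P} = r_N/r_P = (k₁·C_M^1.5·C_H)/(k₂·C_M) = (k₁/k₂)·C_M^0.5·C_H.
= (6.40×0.2110^1.5×4.100) / (0.110×0.2110) = 2.543/0.02321 = 110.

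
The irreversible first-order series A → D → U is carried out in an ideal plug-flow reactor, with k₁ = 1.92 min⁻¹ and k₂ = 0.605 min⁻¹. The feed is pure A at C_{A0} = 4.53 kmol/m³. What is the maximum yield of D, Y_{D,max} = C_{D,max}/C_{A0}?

0.588

For a first-order series the maximum intermediate yield is C_{D,max}/C_{A0} = (k₁/k₂)^[k₂/(k₂−k₁)].
= (1.92/0.605)^(0.605/(0.605−1.92)) = (3.174)^(-0.4601) = 0.5878.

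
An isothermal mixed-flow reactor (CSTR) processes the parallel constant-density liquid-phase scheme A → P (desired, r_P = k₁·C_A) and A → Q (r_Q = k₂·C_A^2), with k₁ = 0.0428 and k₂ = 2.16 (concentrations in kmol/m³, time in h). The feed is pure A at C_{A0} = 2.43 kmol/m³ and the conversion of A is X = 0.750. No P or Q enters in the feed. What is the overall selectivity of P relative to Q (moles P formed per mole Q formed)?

Exit C_A = C_{A0}(1−X) = 2.43×0.250 = 0.6075 kmol/m³.
A CSTR operates uniformly at the exit composition, giving r_P = 0.02600 and r_Q = 0.7972 (each k·C_A^n at C_A = 0.6075).
Overall selectivity = C_P/C_Q = r_Pτ/(r_Qτ) = r_P/r_Q = 0.0326.

0.0326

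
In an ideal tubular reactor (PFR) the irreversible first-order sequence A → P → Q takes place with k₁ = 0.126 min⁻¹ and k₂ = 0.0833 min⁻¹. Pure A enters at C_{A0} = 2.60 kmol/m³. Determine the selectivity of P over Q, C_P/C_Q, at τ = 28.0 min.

0.259

For first-order series with pure A initially, C_P(τ) = k₁C_{A0}/(k₂−k₁)·(e^(−k₁τ) − e^(−k₂τ)).
e^(−k₁τ) = e^(−0.126×28.0) = e^(−3.528) = 0.02936; e^(−k₂τ) = e^(−2.332) = 0.09706.
C_P = 0.126×2.60/(0.0833−0.126) × (0.02936−0.09706) = (-7.672)×(-0.06770) = 0.5194 kmol/m³.
C_A = C_{A0}e^(−k₁τ) = 0.07635 kmol/m³, so C_Q = C_{A0}−C_A−C_P = 2.004 kmol/m³; C_P/C_Q = 0.259.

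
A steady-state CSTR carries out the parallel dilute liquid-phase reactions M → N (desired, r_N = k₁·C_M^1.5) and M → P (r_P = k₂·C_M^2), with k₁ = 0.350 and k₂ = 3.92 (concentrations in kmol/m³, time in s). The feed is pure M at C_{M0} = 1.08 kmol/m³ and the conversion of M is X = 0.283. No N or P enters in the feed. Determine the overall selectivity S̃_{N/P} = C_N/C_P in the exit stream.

0.101

Exit C_M = C_{M0}(1−X) = 1.08×0.717 = 0.7744 kmol/m³.
A CSTR operates uniformly at the exit composition, giving r_N = 0.2385 and r_P = 2.351 (each k·C_M^n at C_M = 0.7744).
Overall selectivity = C_N/C_P = r_Nτ/(r_Pτ) = r_N/r_P = 0.101.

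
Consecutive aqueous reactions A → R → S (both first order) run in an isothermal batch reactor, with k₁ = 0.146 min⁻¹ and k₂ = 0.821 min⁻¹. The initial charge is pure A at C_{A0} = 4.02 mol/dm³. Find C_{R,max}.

For a first-order series the maximum intermediate yield is C_{R,max}/C_{A0} = (k₁/k₂)^[k₂/(k₂−k₁)].
= (0.146/0.821)^(0.821/(0.821−0.146)) = (0.1778)^(1.216) = 0.1224.
C_{R,max} = 0.1224×4.02 = 0.492 mol/dm³.

0.492 mol/dm³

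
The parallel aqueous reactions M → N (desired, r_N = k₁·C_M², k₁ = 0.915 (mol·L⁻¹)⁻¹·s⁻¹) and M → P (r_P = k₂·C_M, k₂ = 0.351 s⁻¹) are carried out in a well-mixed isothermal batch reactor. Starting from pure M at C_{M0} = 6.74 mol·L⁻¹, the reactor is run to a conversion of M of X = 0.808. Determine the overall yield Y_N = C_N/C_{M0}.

0.726

C_M = C_{M0}(1−X) = 1.294 mol·L⁻¹.
Along a PFR/batch, dC_P/dC_M = −r_P/(r_N+r_P) = −k₂/(k₂+k₁·C_M).
Integrating from C_{M0} to C_M: C_P = (0.351/0.915)·ln[(0.351+0.915·6.74)/(0.351+0.915·1.29)] = 0.3836·ln(6.518/1.535) = 0.5547 mol·L⁻¹.
Then C_N = (C_{M0}−C_M) − C_P = 5.446 − 0.5547 = 4.891 mol·L⁻¹.
Y_N = C_N/C_{M0} = 4.891/6.74 = 0.726.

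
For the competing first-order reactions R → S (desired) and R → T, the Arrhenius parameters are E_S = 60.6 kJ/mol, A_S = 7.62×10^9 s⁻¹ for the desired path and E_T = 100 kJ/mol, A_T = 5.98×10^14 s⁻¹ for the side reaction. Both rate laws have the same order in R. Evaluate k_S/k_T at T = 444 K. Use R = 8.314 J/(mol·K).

0.550

Since both paths have the same order in R, the concentration cancels and S_{S/T} = k_S/k_T = (A_S/A_T)·exp[(E_T−E_S)/(RT)].
(E_T−E_S)/(RT) = (100−60.6)×10³/(8.314×444) = 39400/3691 = 10.67.
k_S/k_T = (7.62×10^9/5.98×10^14)·exp(10.67) = 1.274×10^-5 × 43192 = 0.550.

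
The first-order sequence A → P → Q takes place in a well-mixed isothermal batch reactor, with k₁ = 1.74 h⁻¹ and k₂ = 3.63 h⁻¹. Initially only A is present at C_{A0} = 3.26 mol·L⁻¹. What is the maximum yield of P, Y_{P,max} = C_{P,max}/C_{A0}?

At the optimum, C_{P,max}/C_{A0} = (k₁/k₂)^[k₂/(k₂−k₁)].
= (1.74/3.63)^(3.63/(3.63−1.74)) = (0.4793)^(1.921) = 0.2436.

0.244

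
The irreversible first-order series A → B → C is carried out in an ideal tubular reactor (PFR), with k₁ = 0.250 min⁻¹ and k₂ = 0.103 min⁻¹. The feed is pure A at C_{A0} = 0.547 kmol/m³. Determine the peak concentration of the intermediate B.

0.294 kmol/m³

For a first-order series the maximum intermediate yield is C_{B,max}/C_{A0} = (k₁/k₂)^[k₂/(k₂−k₁)].
= (0.250/0.103)^(0.103/(0.103−0.250)) = (2.427)^(-0.7007) = 0.5372.
C_{B,max} = 0.5372×0.547 = 0.294 kmol/m³.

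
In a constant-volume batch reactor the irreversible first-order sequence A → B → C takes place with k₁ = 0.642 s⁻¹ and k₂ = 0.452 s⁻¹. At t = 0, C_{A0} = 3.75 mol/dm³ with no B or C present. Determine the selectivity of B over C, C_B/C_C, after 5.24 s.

Solving the coupled first-order balances gives C_B(t) = [k₁/(k₂−k₁)]·C_{A0}·(e^(−k₁t) − e^(−k₂t)).
e^(−k₁t) = e^(−0.642×5.24) = e^(−3.364) = 0.03459; e^(−k₂t) = e^(−2.368) = 0.09362.
C_B = 0.642×3.75/(0.452−0.642) × (0.03459−0.09362) = (-12.67)×(-0.05903) = 0.7480 mol/dm³.
C_A = C_{A0}e^(−k₁t) = 0.1297 mol/dm³, so C_C = C_{A0}−C_A−C_B = 2.872 mol/dm³; C_B/C_C = 0.260.

0.260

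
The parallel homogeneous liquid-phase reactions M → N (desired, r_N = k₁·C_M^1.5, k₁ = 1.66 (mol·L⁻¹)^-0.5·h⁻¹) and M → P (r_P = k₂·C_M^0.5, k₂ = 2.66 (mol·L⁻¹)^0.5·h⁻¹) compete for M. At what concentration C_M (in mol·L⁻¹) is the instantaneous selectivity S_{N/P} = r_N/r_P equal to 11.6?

18.6 mol·L⁻¹

S_{N/P} = (k₁/k₂)·C_M ⇒ C_M = S·k₂/k₁.
= 11.6×2.66/1.66 = 18.6 mol·L⁻¹.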